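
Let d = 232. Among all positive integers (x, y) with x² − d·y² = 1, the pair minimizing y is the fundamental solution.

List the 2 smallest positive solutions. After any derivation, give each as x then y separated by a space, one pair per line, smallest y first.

19603 1287
768555217 50458122

√232 → a₀=15, period (4,3,7,3,4,30); ℓ=6 even so k=5
k=0  a_k=15  p_k/q_k = 15/1
…
k=3  a_k=7  p_k/q_k = 1447/95
k=4  a_k=3  p_k/q_k = 4539/298
k=5  a_k=4  p_k/q_k = 19603/1287
fundamental: x₁=19603, y₁=1287  (since 384277609 − 232·1656369 = 1)
n=2: (19603,1287)∘(19603,1287) = (19603·19603+232·1287·1287, 19603·1287+1287·19603) = (768555217,50458122)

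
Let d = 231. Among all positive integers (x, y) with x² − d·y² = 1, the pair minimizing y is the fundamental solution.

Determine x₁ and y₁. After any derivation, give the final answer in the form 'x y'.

[15; 5,30] for √231; ℓ=2 ⇒ convergent index 1
i=0: a=15 ⇒ p=15, q=1
i=1: a=5 ⇒ p=76, q=5
fundamental: x₁=76, y₁=5  (since 5776 − 231·25 = 1)

76 5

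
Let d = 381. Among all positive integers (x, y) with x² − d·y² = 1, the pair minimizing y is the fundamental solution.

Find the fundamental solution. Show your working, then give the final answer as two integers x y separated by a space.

[19; 1,1,12,1,1,38] for √381; ℓ=6 ⇒ convergent index 5
k=0  a_k=19  p_k/q_k = 19/1
k=1  a_k=1  p_k/q_k = 20/1
k=2  a_k=1  p_k/q_k = 39/2
…
k=4  a_k=1  p_k/q_k = 527/27
k=5  a_k=1  p_k/q_k = 1015/52
(x₁, y₁) = (1015, 52);  1015² − 381·52² = 1 ✓

1015 52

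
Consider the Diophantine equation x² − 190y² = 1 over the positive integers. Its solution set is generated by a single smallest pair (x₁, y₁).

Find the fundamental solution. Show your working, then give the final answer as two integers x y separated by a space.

[13; 1,3,1,1,1,…,3,1,26] for √190; ℓ=14 ⇒ convergent index 13
i=0: a=13 ⇒ p=13, q=1
i=1: a=1 ⇒ p=14, q=1
i=2: a=3 ⇒ p=55, q=4
i=3: a=1 ⇒ p=69, q=5
i=4: a=1 ⇒ p=124, q=9
…
i=6: a=2 ⇒ p=510, q=37
i=7: a=2 ⇒ p=1213, q=88
i=8: a=2 ⇒ p=2936, q=213
i=9: a=1 ⇒ p=4149, q=301
i=10: a=1 ⇒ p=7085, q=514
i=11: a=1 ⇒ p=11234, q=815
i=12: a=3 ⇒ p=40787, q=2959
i=13: a=1 ⇒ p=52021, q=3774
fundamental: x₁=52021, y₁=3774  (since 2706184441 − 190·14243076 = 1)

52021 3774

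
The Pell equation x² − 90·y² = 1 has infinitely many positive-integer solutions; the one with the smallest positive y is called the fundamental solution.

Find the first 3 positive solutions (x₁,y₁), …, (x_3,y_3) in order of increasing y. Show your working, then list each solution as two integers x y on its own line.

19 2
721 76
27379 2886

√90 → a₀=9, period (2,18); ℓ=2 even so k=1
a_0=9:  p_0=9·1+0=9,  q_0=9·0+1=1
a_1=2:  p_1=2·9+1=19,  q_1=2·1+0=2
→ (19, 2).  Check: 19²=361, 90·2²=360, difference 1.
k=2:  x_2 = 19·19+90·2·2 = 721,  y_2 = 19·2+2·19 = 76
k=3:  x_3 = 19·721+90·2·76 = 27379,  y_3 = 19·76+2·721 = 2886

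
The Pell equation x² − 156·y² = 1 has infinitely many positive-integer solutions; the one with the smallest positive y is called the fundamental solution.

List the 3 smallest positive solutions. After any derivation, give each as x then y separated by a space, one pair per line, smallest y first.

√156 = [12; 2,24, …], period ℓ=2 (even) → k=1
k=0  a_k=12  p_k/q_k = 12/1
k=1  a_k=2  p_k/q_k = 25/2
→ (25, 2).  Check: 25²=625, 156·2²=624, difference 1.
(x_2, y_2) = (25·25 + 156·2·2, 25·2 + 2·25) = (1249, 100)
(x_3, y_3) = (25·1249 + 156·2·100, 25·100 + 2·1249) = (62425, 4998)

25 2
1249 100
62425 4998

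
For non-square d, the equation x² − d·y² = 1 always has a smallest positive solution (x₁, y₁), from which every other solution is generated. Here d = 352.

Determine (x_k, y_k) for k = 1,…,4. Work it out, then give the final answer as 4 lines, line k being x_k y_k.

77617 4137
12048797377 642203058
1870383011943601 99691749501435
290347036464004160257 15475549041463557732

d=352: √d = [18; 1,3,5,9,5,3,1,36] (ℓ=8, even), read p_7/q_7
k=0  a_k=18  p_k/q_k = 18/1
…
k=2  a_k=3  p_k/q_k = 75/4
k=3  a_k=5  p_k/q_k = 394/21
k=4  a_k=9  p_k/q_k = 3621/193
k=5  a_k=5  p_k/q_k = 18499/986
k=6  a_k=3  p_k/q_k = 59118/3151
k=7  a_k=1  p_k/q_k = 77617/4137
fundamental: x₁=77617, y₁=4137  (since 6024398689 − 352·17114769 = 1)
k=2:  x_2 = 77617·77617+352·4137·4137 = 12048797377,  y_2 = 77617·4137+4137·77617 = 642203058
k=3:  x_3 = 77617·12048797377+352·4137·642203058 = 1870383011943601,  y_3 = 77617·642203058+4137·12048797377 = 99691749501435
k=4:  x_4 = 77617·1870383011943601+352·4137·99691749501435 = 290347036464004160257,  y_4 = 77617·99691749501435+4137·1870383011943601 = 15475549041463557732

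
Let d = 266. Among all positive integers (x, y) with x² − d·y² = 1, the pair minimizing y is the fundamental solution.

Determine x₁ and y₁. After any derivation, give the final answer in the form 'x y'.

685 42

d=266: √d = [16; 3,4,3,32] (ℓ=4, even), read p_3/q_3
a_0=16:  p_0=16·1+0=16,  q_0=16·0+1=1
a_1=3:  p_1=3·16+1=49,  q_1=3·1+0=3
a_2=4:  p_2=4·49+16=212,  q_2=4·3+1=13
a_3=3:  p_3=3·212+49=685,  q_3=3·13+3=42
fundamental: x₁=685, y₁=42  (since 469225 − 266·1764 = 1)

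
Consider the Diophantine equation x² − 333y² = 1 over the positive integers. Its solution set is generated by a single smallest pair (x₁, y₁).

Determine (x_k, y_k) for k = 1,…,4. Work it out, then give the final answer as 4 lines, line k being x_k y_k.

73 4
10657 584
1555849 85260
227143297 12447376

[18; 4,36] for √333; ℓ=2 ⇒ convergent index 1
i=0: a=18 ⇒ p=18, q=1
i=1: a=4 ⇒ p=73, q=4
(x₁, y₁) = (73, 4);  73² − 333·4² = 1 ✓
(73+4√333)^2 = 10657 + 584√333
(73+4√333)^3 = 1555849 + 85260√333
(73+4√333)^4 = 227143297 + 12447376√333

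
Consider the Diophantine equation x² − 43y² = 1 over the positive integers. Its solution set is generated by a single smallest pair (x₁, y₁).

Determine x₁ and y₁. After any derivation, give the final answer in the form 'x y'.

d=43: √d = [6; 1,1,3,1,5,1,3,1,1,12] (ℓ=10, even), read p_9/q_9
i=0: a=6 ⇒ p=6, q=1
i=1: a=1 ⇒ p=7, q=1
…
i=3: a=3 ⇒ p=46, q=7
i=4: a=1 ⇒ p=59, q=9
i=5: a=5 ⇒ p=341, q=52
…
i=8: a=1 ⇒ p=1941, q=296
i=9: a=1 ⇒ p=3482, q=531
fundamental: x₁=3482, y₁=531  (since 12124324 − 43·281961 = 1)

3482 531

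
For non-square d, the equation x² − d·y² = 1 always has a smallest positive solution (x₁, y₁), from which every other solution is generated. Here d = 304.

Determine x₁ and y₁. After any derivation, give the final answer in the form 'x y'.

√304 = [17; 2,3,2,1,1,1,1,1,2,3,2,34, …], period ℓ=12 (even) → k=11
step 0: (17, 1)  from 17·(1,0) + (0,1)
…
step 2: (122, 7)  from 3·(35,2) + (17,1)
step 3: (279, 16)  from 2·(122,7) + (35,2)
step 4: (401, 23)  from 1·(279,16) + (122,7)
step 5: (680, 39)  from 1·(401,23) + (279,16)
…
step 7: (1761, 101)  from 1·(1081,62) + (680,39)
step 8: (2842, 163)  from 1·(1761,101) + (1081,62)
step 9: (7445, 427)  from 2·(2842,163) + (1761,101)
step 10: (25177, 1444)  from 3·(7445,427) + (2842,163)
step 11: (57799, 3315)  from 2·(25177,1444) + (7445,427)
(x₁, y₁) = (57799, 3315);  57799² − 304·3315² = 1 ✓

57799 3315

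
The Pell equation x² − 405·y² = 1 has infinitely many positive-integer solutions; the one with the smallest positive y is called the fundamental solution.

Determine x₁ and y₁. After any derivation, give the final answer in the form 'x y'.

√405 → a₀=20, period (8,40); ℓ=2 even so k=1
step 0: (20, 1)  from 20·(1,0) + (0,1)
step 1: (161, 8)  from 8·(20,1) + (1,0)
fundamental: x₁=161, y₁=8  (since 25921 − 405·64 = 1)

161 8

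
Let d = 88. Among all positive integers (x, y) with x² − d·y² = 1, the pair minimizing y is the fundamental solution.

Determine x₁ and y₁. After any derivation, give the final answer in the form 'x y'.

√88 → a₀=9, period (2,1,1,1,2,18); ℓ=6 even so k=5
a_0=9:  p_0=9·1+0=9,  q_0=9·0+1=1
a_1=2:  p_1=2·9+1=19,  q_1=2·1+0=2
a_2=1:  p_2=1·19+9=28,  q_2=1·2+1=3
…
a_4=1:  p_4=1·47+28=75,  q_4=1·5+3=8
a_5=2:  p_5=2·75+47=197,  q_5=2·8+5=21
fundamental: x₁=197, y₁=21  (since 38809 − 88·441 = 1)

197 21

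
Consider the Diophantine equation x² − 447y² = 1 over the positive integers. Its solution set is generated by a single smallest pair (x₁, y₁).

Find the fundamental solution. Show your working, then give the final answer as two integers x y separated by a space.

[21; 7,42] for √447; ℓ=2 ⇒ convergent index 1
step 0: (21, 1)  from 21·(1,0) + (0,1)
step 1: (148, 7)  from 7·(21,1) + (1,0)
fundamental: x₁=148, y₁=7  (since 21904 − 447·49 = 1)

148 7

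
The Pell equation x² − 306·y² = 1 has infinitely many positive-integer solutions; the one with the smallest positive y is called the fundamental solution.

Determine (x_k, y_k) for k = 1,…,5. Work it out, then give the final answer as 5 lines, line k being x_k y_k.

35 2
2449 140
171395 9798
11995201 685720
839492675 47990602

[17; 2,34] for √306; ℓ=2 ⇒ convergent index 1
step 0: (17, 1)  from 17·(1,0) + (0,1)
step 1: (35, 2)  from 2·(17,1) + (1,0)
(x₁, y₁) = (35, 2);  35² − 306·2² = 1 ✓
(x_2, y_2) = (35·35 + 306·2·2, 35·2 + 2·35) = (2449, 140)
(x_3, y_3) = (35·2449 + 306·2·140, 35·140 + 2·2449) = (171395, 9798)
(x_4, y_4) = (35·171395 + 306·2·9798, 35·9798 + 2·171395) = (11995201, 685720)
(x_5, y_5) = (35·11995201 + 306·2·685720, 35·685720 + 2·11995201) = (839492675, 47990602)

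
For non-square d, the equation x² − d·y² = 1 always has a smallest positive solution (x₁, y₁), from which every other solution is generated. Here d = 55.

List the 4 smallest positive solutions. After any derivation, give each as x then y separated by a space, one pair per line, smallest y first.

89 12
15841 2136
2819609 380196
501874561 67672752

d=55: √d = [7; 2,2,2,14] (ℓ=4, even), read p_3/q_3
step 0: (7, 1)  from 7·(1,0) + (0,1)
step 1: (15, 2)  from 2·(7,1) + (1,0)
step 2: (37, 5)  from 2·(15,2) + (7,1)
step 3: (89, 12)  from 2·(37,5) + (15,2)
→ (89, 12).  Check: 89²=7921, 55·12²=7920, difference 1.
n=2: (89,12)∘(89,12) = (89·89+55·12·12, 89·12+12·89) = (15841,2136)
n=3: (15841,2136)∘(89,12) = (89·15841+55·12·2136, 89·2136+12·15841) = (2819609,380196)
n=4: (2819609,380196)∘(89,12) = (89·2819609+55·12·380196, 89·380196+12·2819609) = (501874561,67672752)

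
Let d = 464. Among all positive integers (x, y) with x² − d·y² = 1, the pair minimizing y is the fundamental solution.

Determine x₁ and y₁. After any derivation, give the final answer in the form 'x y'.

[21; 1,1,5,1,1,1,5,1,1,42] for √464; ℓ=10 ⇒ convergent index 9
a_0=21:  p_0=21·1+0=21,  q_0=21·0+1=1
…
a_2=1:  p_2=1·22+21=43,  q_2=1·1+1=2
a_3=5:  p_3=5·43+22=237,  q_3=5·2+1=11
a_4=1:  p_4=1·237+43=280,  q_4=1·11+2=13
a_5=1:  p_5=1·280+237=517,  q_5=1·13+11=24
a_6=1:  p_6=1·517+280=797,  q_6=1·24+13=37
a_7=5:  p_7=5·797+517=4502,  q_7=5·37+24=209
a_8=1:  p_8=1·4502+797=5299,  q_8=1·209+37=246
a_9=1:  p_9=1·5299+4502=9801,  q_9=1·246+209=455
fundamental: x₁=9801, y₁=455  (since 96059601 − 464·207025 = 1)

9801 455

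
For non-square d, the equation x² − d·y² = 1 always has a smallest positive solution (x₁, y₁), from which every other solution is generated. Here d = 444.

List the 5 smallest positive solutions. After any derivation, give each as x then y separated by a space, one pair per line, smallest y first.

295 14
174049 8260
102688615 4873386
60586108801 2875289480
35745701503975 1696415919814

√444 = [21; 14,42, …], period ℓ=2 (even) → k=1
step 0: (21, 1)  from 21·(1,0) + (0,1)
step 1: (295, 14)  from 14·(21,1) + (1,0)
fundamental: x₁=295, y₁=14  (since 87025 − 444·196 = 1)
(295+14√444)^2 = 174049 + 8260√444
(295+14√444)^3 = 102688615 + 4873386√444
(295+14√444)^4 = 60586108801 + 2875289480√444
(295+14√444)^5 = 35745701503975 + 1696415919814√444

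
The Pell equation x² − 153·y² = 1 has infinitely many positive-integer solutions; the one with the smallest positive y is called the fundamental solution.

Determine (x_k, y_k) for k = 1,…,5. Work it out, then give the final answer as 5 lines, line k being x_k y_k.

√153 = [12; 2,1,2,2,2,1,2,24, …], period ℓ=8 (even) → k=7
step 0: (12, 1)  from 12·(1,0) + (0,1)
…
step 2: (37, 3)  from 1·(25,2) + (12,1)
step 3: (99, 8)  from 2·(37,3) + (25,2)
step 4: (235, 19)  from 2·(99,8) + (37,3)
…
step 6: (804, 65)  from 1·(569,46) + (235,19)
step 7: (2177, 176)  from 2·(804,65) + (569,46)
fundamental: x₁=2177, y₁=176  (since 4739329 − 153·30976 = 1)
(x_2, y_2) = (2177·2177 + 153·176·176, 2177·176 + 176·2177) = (9478657, 766304)
(x_3, y_3) = (2177·9478657 + 153·176·766304, 2177·766304 + 176·9478657) = (41270070401, 3336487440)
(x_4, y_4) = (2177·41270070401 + 153·176·3336487440, 2177·3336487440 + 176·41270070401) = (179689877047297, 14527065547456)
(x_5, y_5) = (2177·179689877047297 + 153·176·14527065547456, 2177·14527065547456 + 176·179689877047297) = (782369683393860737, 63250840057135984)

2177 176
9478657 766304
41270070401 3336487440
179689877047297 14527065547456
782369683393860737 63250840057135984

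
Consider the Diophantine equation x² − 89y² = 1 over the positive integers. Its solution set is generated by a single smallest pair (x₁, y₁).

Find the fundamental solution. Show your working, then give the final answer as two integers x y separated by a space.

√89 → a₀=9, period (2,3,3,2,18); ℓ=5 odd so k=9
i=0: a=9 ⇒ p=9, q=1
i=1: a=2 ⇒ p=19, q=2
i=2: a=3 ⇒ p=66, q=7
i=3: a=3 ⇒ p=217, q=23
…
i=5: a=18 ⇒ p=9217, q=977
i=6: a=2 ⇒ p=18934, q=2007
…
i=8: a=3 ⇒ p=216991, q=23001
i=9: a=2 ⇒ p=500001, q=53000
fundamental: x₁=500001, y₁=53000  (since 250001000001 − 89·2809000000 = 1)

500001 53000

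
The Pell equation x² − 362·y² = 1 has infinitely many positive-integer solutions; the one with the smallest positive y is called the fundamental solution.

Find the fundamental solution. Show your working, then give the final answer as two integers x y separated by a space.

√362 → a₀=19, period (38); ℓ=1 odd so k=1
k=0  a_k=19  p_k/q_k = 19/1
k=1  a_k=38  p_k/q_k = 723/38
fundamental: x₁=723, y₁=38  (since 522729 − 362·1444 = 1)

723 38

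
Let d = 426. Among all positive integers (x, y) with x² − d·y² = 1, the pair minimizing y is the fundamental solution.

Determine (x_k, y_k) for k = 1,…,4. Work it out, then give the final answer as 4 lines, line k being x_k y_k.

88751 4300
15753480001 763258600
2796274207048751 135479928012900
496344264283813920001 24047958181382517200

d=426: √d = [20; 1,1,1,3,2,6,2,3,1,1,1,40] (ℓ=12, even), read p_11/q_11
i=0: a=20 ⇒ p=20, q=1
…
i=2: a=1 ⇒ p=41, q=2
i=3: a=1 ⇒ p=62, q=3
…
i=7: a=2 ⇒ p=7162, q=347
…
i=9: a=1 ⇒ p=31971, q=1549
i=10: a=1 ⇒ p=56780, q=2751
i=11: a=1 ⇒ p=88751, q=4300
(x₁, y₁) = (88751, 4300);  88751² − 426·4300² = 1 ✓
n=2: (88751,4300)∘(88751,4300) = (88751·88751+426·4300·4300, 88751·4300+4300·88751) = (15753480001,763258600)
n=3: (15753480001,763258600)∘(88751,4300) = (88751·15753480001+426·4300·763258600, 88751·763258600+4300·15753480001) = (2796274207048751,135479928012900)
n=4: (2796274207048751,135479928012900)∘(88751,4300) = (88751·2796274207048751+426·4300·135479928012900, 88751·135479928012900+4300·2796274207048751) = (496344264283813920001,24047958181382517200)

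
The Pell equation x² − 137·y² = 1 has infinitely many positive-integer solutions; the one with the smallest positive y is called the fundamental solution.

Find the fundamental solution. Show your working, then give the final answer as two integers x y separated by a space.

√137 = [11; 1,2,2,1,1,2,2,1,22, …], period ℓ=9 (odd) → k=17
step 0: (11, 1)  from 11·(1,0) + (0,1)
step 1: (12, 1)  from 1·(11,1) + (1,0)
…
step 3: (82, 7)  from 2·(35,3) + (12,1)
…
step 5: (199, 17)  from 1·(117,10) + (82,7)
step 6: (515, 44)  from 2·(199,17) + (117,10)
…
step 9: (39597, 3383)  from 22·(1744,149) + (1229,105)
step 10: (41341, 3532)  from 1·(39597,3383) + (1744,149)
step 11: (122279, 10447)  from 2·(41341,3532) + (39597,3383)
step 12: (285899, 24426)  from 2·(122279,10447) + (41341,3532)
step 13: (408178, 34873)  from 1·(285899,24426) + (122279,10447)
…
step 15: (1796332, 153471)  from 2·(694077,59299) + (408178,34873)
step 16: (4286741, 366241)  from 2·(1796332,153471) + (694077,59299)
step 17: (6083073, 519712)  from 1·(4286741,366241) + (1796332,153471)
(x₁, y₁) = (6083073, 519712);  6083073² − 137·519712² = 1 ✓

6083073 519712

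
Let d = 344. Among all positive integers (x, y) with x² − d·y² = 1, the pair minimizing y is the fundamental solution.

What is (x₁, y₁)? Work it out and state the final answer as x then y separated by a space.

10405 561

√344 = [18; 1,1,4,1,3,1,4,1,1,36, …], period ℓ=10 (even) → k=9
step 0: (18, 1)  from 18·(1,0) + (0,1)
step 1: (19, 1)  from 1·(18,1) + (1,0)
step 2: (37, 2)  from 1·(19,1) + (18,1)
step 3: (167, 9)  from 4·(37,2) + (19,1)
step 4: (204, 11)  from 1·(167,9) + (37,2)
…
step 6: (983, 53)  from 1·(779,42) + (204,11)
step 7: (4711, 254)  from 4·(983,53) + (779,42)
step 8: (5694, 307)  from 1·(4711,254) + (983,53)
step 9: (10405, 561)  from 1·(5694,307) + (4711,254)
fundamental: x₁=10405, y₁=561  (since 108264025 − 344·314721 = 1)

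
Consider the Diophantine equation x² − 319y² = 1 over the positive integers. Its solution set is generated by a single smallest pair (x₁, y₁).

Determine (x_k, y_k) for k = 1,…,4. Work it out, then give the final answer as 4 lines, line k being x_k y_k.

12901780 722361
332911854336799 18639485405160
8590311008090840302660 480965080021169647239
221660605515932150288251132801 12410611300231033623224965680

√319 = [17; 1,6,5,1,4,…,6,1,34, …], period ℓ=14 (even) → k=13
k=0  a_k=17  p_k/q_k = 17/1
…
k=2  a_k=6  p_k/q_k = 125/7
k=3  a_k=5  p_k/q_k = 643/36
…
k=6  a_k=3  p_k/q_k = 11913/667
…
k=8  a_k=3  p_k/q_k = 58797/3292
k=9  a_k=4  p_k/q_k = 250816/14043
k=10  a_k=1  p_k/q_k = 309613/17335
k=11  a_k=5  p_k/q_k = 1798881/100718
k=12  a_k=6  p_k/q_k = 11102899/621643
k=13  a_k=1  p_k/q_k = 12901780/722361
→ (12901780, 722361).  Check: 12901780²=166455927168400, 319·722361²=166455927168399, difference 1.
k=2:  x_2 = 12901780·12901780+319·722361·722361 = 332911854336799,  y_2 = 12901780·722361+722361·12901780 = 18639485405160
k=3:  x_3 = 12901780·332911854336799+319·722361·18639485405160 = 8590311008090840302660,  y_3 = 12901780·18639485405160+722361·332911854336799 = 480965080021169647239
k=4:  x_4 = 12901780·8590311008090840302660+319·722361·480965080021169647239 = 221660605515932150288251132801,  y_4 = 12901780·480965080021169647239+722361·8590311008090840302660 = 12410611300231033623224965680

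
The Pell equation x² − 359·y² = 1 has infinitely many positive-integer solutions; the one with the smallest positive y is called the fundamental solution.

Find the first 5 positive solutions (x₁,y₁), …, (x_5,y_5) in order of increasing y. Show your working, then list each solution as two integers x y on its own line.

√359 = [18; 1,17,1,36, …], period ℓ=4 (even) → k=3
i=0: a=18 ⇒ p=18, q=1
i=1: a=1 ⇒ p=19, q=1
i=2: a=17 ⇒ p=341, q=18
i=3: a=1 ⇒ p=360, q=19
(x₁, y₁) = (360, 19);  360² − 359·19² = 1 ✓
(x_2, y_2) = (360·360 + 359·19·19, 360·19 + 19·360) = (259199, 13680)
(x_3, y_3) = (360·259199 + 359·19·13680, 360·13680 + 19·259199) = (186622920, 9849581)
(x_4, y_4) = (360·186622920 + 359·19·9849581, 360·9849581 + 19·186622920) = (134368243201, 7091684640)
(x_5, y_5) = (360·134368243201 + 359·19·7091684640, 360·7091684640 + 19·134368243201) = (96744948481800, 5106003091219)

360 19
259199 13680
186622920 9849581
134368243201 7091684640
96744948481800 5106003091219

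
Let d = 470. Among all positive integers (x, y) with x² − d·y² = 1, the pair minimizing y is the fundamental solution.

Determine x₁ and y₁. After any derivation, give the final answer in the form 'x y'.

√470 → a₀=21, period (1,2,8,2,1,42); ℓ=6 even so k=5
i=0: a=21 ⇒ p=21, q=1
i=1: a=1 ⇒ p=22, q=1
i=2: a=2 ⇒ p=65, q=3
i=3: a=8 ⇒ p=542, q=25
i=4: a=2 ⇒ p=1149, q=53
i=5: a=1 ⇒ p=1691, q=78
→ (1691, 78).  Check: 1691²=2859481, 470·78²=2859480, difference 1.

1691 78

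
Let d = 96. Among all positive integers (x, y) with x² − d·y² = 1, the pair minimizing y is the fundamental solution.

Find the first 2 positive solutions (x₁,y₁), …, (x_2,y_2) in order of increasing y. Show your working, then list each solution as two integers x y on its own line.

[9; 1,3,1,18] for √96; ℓ=4 ⇒ convergent index 3
a_0=9:  p_0=9·1+0=9,  q_0=9·0+1=1
a_1=1:  p_1=1·9+1=10,  q_1=1·1+0=1
a_2=3:  p_2=3·10+9=39,  q_2=3·1+1=4
a_3=1:  p_3=1·39+10=49,  q_3=1·4+1=5
fundamental: x₁=49, y₁=5  (since 2401 − 96·25 = 1)
n=2: (49,5)∘(49,5) = (49·49+96·5·5, 49·5+5·49) = (4801,490)

49 5
4801 490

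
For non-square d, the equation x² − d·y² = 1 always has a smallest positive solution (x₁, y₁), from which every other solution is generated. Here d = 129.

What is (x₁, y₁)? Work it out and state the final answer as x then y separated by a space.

√129 = [11; 2,1,3,1,6,1,3,1,2,22, …], period ℓ=10 (even) → k=9
a_0=11:  p_0=11·1+0=11,  q_0=11·0+1=1
a_1=2:  p_1=2·11+1=23,  q_1=2·1+0=2
a_2=1:  p_2=1·23+11=34,  q_2=1·2+1=3
a_3=3:  p_3=3·34+23=125,  q_3=3·3+2=11
a_4=1:  p_4=1·125+34=159,  q_4=1·11+3=14
…
a_6=1:  p_6=1·1079+159=1238,  q_6=1·95+14=109
a_7=3:  p_7=3·1238+1079=4793,  q_7=3·109+95=422
a_8=1:  p_8=1·4793+1238=6031,  q_8=1·422+109=531
a_9=2:  p_9=2·6031+4793=16855,  q_9=2·531+422=1484
fundamental: x₁=16855, y₁=1484  (since 284091025 − 129·2202256 = 1)

16855 1484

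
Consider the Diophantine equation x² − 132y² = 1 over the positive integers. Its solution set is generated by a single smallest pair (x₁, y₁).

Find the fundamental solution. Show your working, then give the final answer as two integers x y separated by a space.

23 2

[11; 2,22] for √132; ℓ=2 ⇒ convergent index 1
a_0=11:  p_0=11·1+0=11,  q_0=11·0+1=1
a_1=2:  p_1=2·11+1=23,  q_1=2·1+0=2
→ (23, 2).  Check: 23²=529, 132·2²=528, difference 1.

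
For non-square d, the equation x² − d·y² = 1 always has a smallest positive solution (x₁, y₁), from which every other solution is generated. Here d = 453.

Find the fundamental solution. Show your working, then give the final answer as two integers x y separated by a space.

[21; 3,1,1,10,14,10,1,1,3,42] for √453; ℓ=10 ⇒ convergent index 9
k=0  a_k=21  p_k/q_k = 21/1
k=1  a_k=3  p_k/q_k = 64/3
k=2  a_k=1  p_k/q_k = 85/4
k=3  a_k=1  p_k/q_k = 149/7
k=4  a_k=10  p_k/q_k = 1575/74
k=5  a_k=14  p_k/q_k = 22199/1043
…
k=8  a_k=1  p_k/q_k = 469329/22051
k=9  a_k=3  p_k/q_k = 1653751/77700
(x₁, y₁) = (1653751, 77700);  1653751² − 453·77700² = 1 ✓

1653751 77700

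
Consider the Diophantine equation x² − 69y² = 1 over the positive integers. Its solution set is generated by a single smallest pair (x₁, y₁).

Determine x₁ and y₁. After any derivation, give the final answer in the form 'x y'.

d=69: √d = [8; 3,3,1,4,1,3,3,16] (ℓ=8, even), read p_7/q_7
step 0: (8, 1)  from 8·(1,0) + (0,1)
…
step 2: (83, 10)  from 3·(25,3) + (8,1)
step 3: (108, 13)  from 1·(83,10) + (25,3)
…
step 5: (623, 75)  from 1·(515,62) + (108,13)
step 6: (2384, 287)  from 3·(623,75) + (515,62)
step 7: (7775, 936)  from 3·(2384,287) + (623,75)
fundamental: x₁=7775, y₁=936  (since 60450625 − 69·876096 = 1)

7775 936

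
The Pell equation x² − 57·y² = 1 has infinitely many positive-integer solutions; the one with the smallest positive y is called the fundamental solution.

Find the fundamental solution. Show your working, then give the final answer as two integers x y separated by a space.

151 20

[7; 1,1,4,1,1,14] for √57; ℓ=6 ⇒ convergent index 5
a_0=7:  p_0=7·1+0=7,  q_0=7·0+1=1
a_1=1:  p_1=1·7+1=8,  q_1=1·1+0=1
…
a_3=4:  p_3=4·15+8=68,  q_3=4·2+1=9
a_4=1:  p_4=1·68+15=83,  q_4=1·9+2=11
a_5=1:  p_5=1·83+68=151,  q_5=1·11+9=20
→ (151, 20).  Check: 151²=22801, 57·20²=22800, difference 1.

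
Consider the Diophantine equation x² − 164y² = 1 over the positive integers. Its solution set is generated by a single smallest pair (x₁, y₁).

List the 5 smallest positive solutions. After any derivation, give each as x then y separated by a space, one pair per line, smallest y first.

2049 160
8396801 655680
34410088449 2686976480
141012534067201 11011228959360
577869330197301249 45124013588480800

√164 = [12; 1,4,6,4,1,24, …], period ℓ=6 (even) → k=5
k=0  a_k=12  p_k/q_k = 12/1
k=1  a_k=1  p_k/q_k = 13/1
k=2  a_k=4  p_k/q_k = 64/5
k=3  a_k=6  p_k/q_k = 397/31
k=4  a_k=4  p_k/q_k = 1652/129
k=5  a_k=1  p_k/q_k = 2049/160
→ (2049, 160).  Check: 2049²=4198401, 164·160²=4198400, difference 1.
k=2:  x_2 = 2049·2049+164·160·160 = 8396801,  y_2 = 2049·160+160·2049 = 655680
k=3:  x_3 = 2049·8396801+164·160·655680 = 34410088449,  y_3 = 2049·655680+160·8396801 = 2686976480
k=4:  x_4 = 2049·34410088449+164·160·2686976480 = 141012534067201,  y_4 = 2049·2686976480+160·34410088449 = 11011228959360
k=5:  x_5 = 2049·141012534067201+164·160·11011228959360 = 577869330197301249,  y_5 = 2049·11011228959360+160·141012534067201 = 45124013588480800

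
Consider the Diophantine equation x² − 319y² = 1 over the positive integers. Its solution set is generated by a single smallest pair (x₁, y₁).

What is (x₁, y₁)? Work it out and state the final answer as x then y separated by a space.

12901780 722361

√319 = [17; 1,6,5,1,4,…,6,1,34, …], period ℓ=14 (even) → k=13
k=0  a_k=17  p_k/q_k = 17/1
…
k=4  a_k=1  p_k/q_k = 768/43
k=5  a_k=4  p_k/q_k = 3715/208
…
k=8  a_k=3  p_k/q_k = 58797/3292
…
k=11  a_k=5  p_k/q_k = 1798881/100718
k=12  a_k=6  p_k/q_k = 11102899/621643
k=13  a_k=1  p_k/q_k = 12901780/722361
(x₁, y₁) = (12901780, 722361);  12901780² − 319·722361² = 1 ✓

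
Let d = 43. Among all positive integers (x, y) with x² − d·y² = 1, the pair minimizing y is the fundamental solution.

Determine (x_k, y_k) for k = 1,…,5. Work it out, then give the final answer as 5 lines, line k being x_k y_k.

3482 531
24248647 3697884
168867574226 25752063645
1175993762661217 179337367525896
8189620394305140962 1248905401698276099

[6; 1,1,3,1,5,1,3,1,1,12] for √43; ℓ=10 ⇒ convergent index 9
a_0=6:  p_0=6·1+0=6,  q_0=6·0+1=1
…
a_3=3:  p_3=3·13+7=46,  q_3=3·2+1=7
…
a_5=5:  p_5=5·59+46=341,  q_5=5·9+7=52
a_6=1:  p_6=1·341+59=400,  q_6=1·52+9=61
a_7=3:  p_7=3·400+341=1541,  q_7=3·61+52=235
a_8=1:  p_8=1·1541+400=1941,  q_8=1·235+61=296
a_9=1:  p_9=1·1941+1541=3482,  q_9=1·296+235=531
(x₁, y₁) = (3482, 531);  3482² − 43·531² = 1 ✓
n=2: (3482,531)∘(3482,531) = (3482·3482+43·531·531, 3482·531+531·3482) = (24248647,3697884)
n=3: (24248647,3697884)∘(3482,531) = (3482·24248647+43·531·3697884, 3482·3697884+531·24248647) = (168867574226,25752063645)
n=4: (168867574226,25752063645)∘(3482,531) = (3482·168867574226+43·531·25752063645, 3482·25752063645+531·168867574226) = (1175993762661217,179337367525896)
n=5: (1175993762661217,179337367525896)∘(3482,531) = (3482·1175993762661217+43·531·179337367525896, 3482·179337367525896+531·1175993762661217) = (8189620394305140962,1248905401698276099)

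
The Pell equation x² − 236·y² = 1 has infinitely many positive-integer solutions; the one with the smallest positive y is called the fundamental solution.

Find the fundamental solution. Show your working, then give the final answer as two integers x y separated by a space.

561799 36570

[15; 2,1,3,5,1,6,1,5,3,1,2,30] for √236; ℓ=12 ⇒ convergent index 11
i=0: a=15 ⇒ p=15, q=1
i=1: a=2 ⇒ p=31, q=2
…
i=3: a=3 ⇒ p=169, q=11
…
i=6: a=6 ⇒ p=7251, q=472
i=7: a=1 ⇒ p=8311, q=541
…
i=10: a=1 ⇒ p=203535, q=13249
i=11: a=2 ⇒ p=561799, q=36570
fundamental: x₁=561799, y₁=36570  (since 315618116401 − 236·1337364900 = 1)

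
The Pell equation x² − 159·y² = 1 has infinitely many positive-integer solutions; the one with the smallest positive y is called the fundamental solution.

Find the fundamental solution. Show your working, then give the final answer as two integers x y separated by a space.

√159 → a₀=12, period (1,1,1,1,3,1,1,1,1,24); ℓ=10 even so k=9
a_0=12:  p_0=12·1+0=12,  q_0=12·0+1=1
a_1=1:  p_1=1·12+1=13,  q_1=1·1+0=1
a_2=1:  p_2=1·13+12=25,  q_2=1·1+1=2
a_3=1:  p_3=1·25+13=38,  q_3=1·2+1=3
a_4=1:  p_4=1·38+25=63,  q_4=1·3+2=5
a_5=3:  p_5=3·63+38=227,  q_5=3·5+3=18
a_6=1:  p_6=1·227+63=290,  q_6=1·18+5=23
a_7=1:  p_7=1·290+227=517,  q_7=1·23+18=41
a_8=1:  p_8=1·517+290=807,  q_8=1·41+23=64
a_9=1:  p_9=1·807+517=1324,  q_9=1·64+41=105
fundamental: x₁=1324, y₁=105  (since 1752976 − 159·11025 = 1)

1324 105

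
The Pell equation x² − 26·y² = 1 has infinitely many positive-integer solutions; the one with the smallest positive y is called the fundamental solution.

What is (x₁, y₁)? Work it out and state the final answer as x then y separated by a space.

√26 = [5; 10, …], period ℓ=1 (odd) → k=1
k=0  a_k=5  p_k/q_k = 5/1
k=1  a_k=10  p_k/q_k = 51/10
→ (51, 10).  Check: 51²=2601, 26·10²=2600, difference 1.

51 10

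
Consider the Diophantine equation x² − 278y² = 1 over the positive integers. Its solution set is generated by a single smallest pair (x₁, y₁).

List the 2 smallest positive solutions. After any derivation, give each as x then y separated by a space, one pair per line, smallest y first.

2501 150
12510001 750300

√278 = [16; 1,2,16,2,1,32, …], period ℓ=6 (even) → k=5
k=0  a_k=16  p_k/q_k = 16/1
k=1  a_k=1  p_k/q_k = 17/1
…
k=4  a_k=2  p_k/q_k = 1684/101
k=5  a_k=1  p_k/q_k = 2501/150
→ (2501, 150).  Check: 2501²=6255001, 278·150²=6255000, difference 1.
n=2: (2501,150)∘(2501,150) = (2501·2501+278·150·150, 2501·150+150·2501) = (12510001,750300)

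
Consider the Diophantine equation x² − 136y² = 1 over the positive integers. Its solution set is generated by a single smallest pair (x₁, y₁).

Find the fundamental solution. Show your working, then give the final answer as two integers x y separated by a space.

35 3

√136 = [11; 1,1,1,22, …], period ℓ=4 (even) → k=3
k=0  a_k=11  p_k/q_k = 11/1
…
k=2  a_k=1  p_k/q_k = 23/2
k=3  a_k=1  p_k/q_k = 35/3
(x₁, y₁) = (35, 3);  35² − 136·3² = 1 ✓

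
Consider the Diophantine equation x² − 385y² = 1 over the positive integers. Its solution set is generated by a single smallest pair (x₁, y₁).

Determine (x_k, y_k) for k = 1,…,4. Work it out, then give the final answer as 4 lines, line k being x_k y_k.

95831 4884
18367161121 936077208
3520286834677271 179410429834812
674705215289547953281 34386161802063660336

√385 → a₀=19, period (1,1,1,1,1,…,1,1,38); ℓ=16 even so k=15
i=0: a=19 ⇒ p=19, q=1
…
i=2: a=1 ⇒ p=39, q=2
…
i=5: a=1 ⇒ p=157, q=8
i=6: a=3 ⇒ p=569, q=29
…
i=8: a=2 ⇒ p=2021, q=103
…
i=10: a=3 ⇒ p=10262, q=523
…
i=14: a=1 ⇒ p=59551, q=3035
i=15: a=1 ⇒ p=95831, q=4884
(x₁, y₁) = (95831, 4884);  95831² − 385·4884² = 1 ✓
k=2:  x_2 = 95831·95831+385·4884·4884 = 18367161121,  y_2 = 95831·4884+4884·95831 = 936077208
k=3:  x_3 = 95831·18367161121+385·4884·936077208 = 3520286834677271,  y_3 = 95831·936077208+4884·18367161121 = 179410429834812
k=4:  x_4 = 95831·3520286834677271+385·4884·179410429834812 = 674705215289547953281,  y_4 = 95831·179410429834812+4884·3520286834677271 = 34386161802063660336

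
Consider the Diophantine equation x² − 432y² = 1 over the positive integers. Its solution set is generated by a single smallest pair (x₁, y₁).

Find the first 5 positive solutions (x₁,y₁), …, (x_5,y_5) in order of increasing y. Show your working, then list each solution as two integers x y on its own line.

1351 65
3650401 175630
9863382151 474552195
26650854921601 1282239855260
72010600134783751 3464611614360325

√432 = [20; 1,3,1,1,1,3,1,40, …], period ℓ=8 (even) → k=7
k=0  a_k=20  p_k/q_k = 20/1
…
k=3  a_k=1  p_k/q_k = 104/5
k=4  a_k=1  p_k/q_k = 187/9
k=5  a_k=1  p_k/q_k = 291/14
k=6  a_k=3  p_k/q_k = 1060/51
k=7  a_k=1  p_k/q_k = 1351/65
(x₁, y₁) = (1351, 65);  1351² − 432·65² = 1 ✓
(1351+65√432)^2 = 3650401 + 175630√432
(1351+65√432)^3 = 9863382151 + 474552195√432
(1351+65√432)^4 = 26650854921601 + 1282239855260√432
(1351+65√432)^5 = 72010600134783751 + 3464611614360325√432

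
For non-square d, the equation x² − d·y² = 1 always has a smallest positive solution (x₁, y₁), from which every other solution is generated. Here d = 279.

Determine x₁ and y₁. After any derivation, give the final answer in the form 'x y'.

1520 91

[16; 1,2,2,1,2,2,1,32] for √279; ℓ=8 ⇒ convergent index 7
k=0  a_k=16  p_k/q_k = 16/1
k=1  a_k=1  p_k/q_k = 17/1
k=2  a_k=2  p_k/q_k = 50/3
…
k=4  a_k=1  p_k/q_k = 167/10
k=5  a_k=2  p_k/q_k = 451/27
k=6  a_k=2  p_k/q_k = 1069/64
k=7  a_k=1  p_k/q_k = 1520/91
(x₁, y₁) = (1520, 91);  1520² − 279·91² = 1 ✓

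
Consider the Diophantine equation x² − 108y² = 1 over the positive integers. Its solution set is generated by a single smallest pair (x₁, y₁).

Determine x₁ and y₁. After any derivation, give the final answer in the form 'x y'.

d=108: √d = [10; 2,1,1,4,1,1,2,20] (ℓ=8, even), read p_7/q_7
step 0: (10, 1)  from 10·(1,0) + (0,1)
…
step 2: (31, 3)  from 1·(21,2) + (10,1)
…
step 6: (530, 51)  from 1·(291,28) + (239,23)
step 7: (1351, 130)  from 2·(530,51) + (291,28)
(x₁, y₁) = (1351, 130);  1351² − 108·130² = 1 ✓

1351 130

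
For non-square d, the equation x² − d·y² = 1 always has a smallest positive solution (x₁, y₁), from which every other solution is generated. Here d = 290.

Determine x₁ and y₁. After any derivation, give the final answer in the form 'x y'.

579 34

d=290: √d = [17; 34] (ℓ=1, odd), read p_1/q_1
k=0  a_k=17  p_k/q_k = 17/1
k=1  a_k=34  p_k/q_k = 579/34
→ (579, 34).  Check: 579²=335241, 290·34²=335240, difference 1.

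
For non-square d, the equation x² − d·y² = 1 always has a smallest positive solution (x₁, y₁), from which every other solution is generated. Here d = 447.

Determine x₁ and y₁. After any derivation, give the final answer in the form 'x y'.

148 7

d=447: √d = [21; 7,42] (ℓ=2, even), read p_1/q_1
i=0: a=21 ⇒ p=21, q=1
i=1: a=7 ⇒ p=148, q=7
(x₁, y₁) = (148, 7);  148² − 447·7² = 1 ✓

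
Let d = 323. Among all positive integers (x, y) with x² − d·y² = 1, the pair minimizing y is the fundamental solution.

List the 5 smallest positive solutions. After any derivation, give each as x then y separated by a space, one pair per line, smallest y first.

18 1
647 36
23274 1295
837217 46584
30116538 1675729

√323 → a₀=17, period (1,34); ℓ=2 even so k=1
a_0=17:  p_0=17·1+0=17,  q_0=17·0+1=1
a_1=1:  p_1=1·17+1=18,  q_1=1·1+0=1
→ (18, 1).  Check: 18²=324, 323·1²=323, difference 1.
(18+1√323)^2 = 647 + 36√323
(18+1√323)^3 = 23274 + 1295√323
(18+1√323)^4 = 837217 + 46584√323
(18+1√323)^5 = 30116538 + 1675729√323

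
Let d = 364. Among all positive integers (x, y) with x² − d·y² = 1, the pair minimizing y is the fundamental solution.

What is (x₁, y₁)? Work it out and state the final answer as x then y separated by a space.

√364 = [19; 12,1,2,3,1,8,1,3,2,1,12,38, …], period ℓ=12 (even) → k=11
a_0=19:  p_0=19·1+0=19,  q_0=19·0+1=1
…
a_5=1:  p_5=1·2423+725=3148,  q_5=1·127+38=165
…
a_10=1:  p_10=1·270499+119872=390371,  q_10=1·14178+6283=20461
a_11=12:  p_11=12·390371+270499=4954951,  q_11=12·20461+14178=259710
fundamental: x₁=4954951, y₁=259710  (since 24551539412401 − 364·67449284100 = 1)

4954951 259710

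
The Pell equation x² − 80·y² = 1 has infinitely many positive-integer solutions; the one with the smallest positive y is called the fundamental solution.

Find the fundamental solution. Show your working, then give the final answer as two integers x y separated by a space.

9 1

[8; 1,16] for √80; ℓ=2 ⇒ convergent index 1
i=0: a=8 ⇒ p=8, q=1
i=1: a=1 ⇒ p=9, q=1
→ (9, 1).  Check: 9²=81, 80·1²=80, difference 1.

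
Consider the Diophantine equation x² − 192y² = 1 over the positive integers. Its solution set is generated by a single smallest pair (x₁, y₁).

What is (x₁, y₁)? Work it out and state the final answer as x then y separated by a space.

√192 → a₀=13, period (1,5,1,26); ℓ=4 even so k=3
a_0=13:  p_0=13·1+0=13,  q_0=13·0+1=1
a_1=1:  p_1=1·13+1=14,  q_1=1·1+0=1
a_2=5:  p_2=5·14+13=83,  q_2=5·1+1=6
a_3=1:  p_3=1·83+14=97,  q_3=1·6+1=7
→ (97, 7).  Check: 97²=9409, 192·7²=9408, difference 1.

97 7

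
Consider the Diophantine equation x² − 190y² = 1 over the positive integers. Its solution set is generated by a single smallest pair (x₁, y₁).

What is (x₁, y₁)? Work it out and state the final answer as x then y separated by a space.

52021 3774

√190 → a₀=13, period (1,3,1,1,1,…,3,1,26); ℓ=14 even so k=13
a_0=13:  p_0=13·1+0=13,  q_0=13·0+1=1
a_1=1:  p_1=1·13+1=14,  q_1=1·1+0=1
a_2=3:  p_2=3·14+13=55,  q_2=3·1+1=4
a_3=1:  p_3=1·55+14=69,  q_3=1·4+1=5
a_4=1:  p_4=1·69+55=124,  q_4=1·5+4=9
a_5=1:  p_5=1·124+69=193,  q_5=1·9+5=14
a_6=2:  p_6=2·193+124=510,  q_6=2·14+9=37
a_7=2:  p_7=2·510+193=1213,  q_7=2·37+14=88
a_8=2:  p_8=2·1213+510=2936,  q_8=2·88+37=213
a_9=1:  p_9=1·2936+1213=4149,  q_9=1·213+88=301
a_10=1:  p_10=1·4149+2936=7085,  q_10=1·301+213=514
a_11=1:  p_11=1·7085+4149=11234,  q_11=1·514+301=815
a_12=3:  p_12=3·11234+7085=40787,  q_12=3·815+514=2959
a_13=1:  p_13=1·40787+11234=52021,  q_13=1·2959+815=3774
fundamental: x₁=52021, y₁=3774  (since 2706184441 − 190·14243076 = 1)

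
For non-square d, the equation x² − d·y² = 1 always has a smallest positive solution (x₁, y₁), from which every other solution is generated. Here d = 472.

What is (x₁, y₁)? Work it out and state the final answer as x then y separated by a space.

√472 = [21; 1,2,1,1,1,…,2,1,42, …], period ℓ=14 (even) → k=13
a_0=21:  p_0=21·1+0=21,  q_0=21·0+1=1
a_1=1:  p_1=1·21+1=22,  q_1=1·1+0=1
…
a_3=1:  p_3=1·65+22=87,  q_3=1·3+1=4
…
a_11=1:  p_11=1·54227+30003=84230,  q_11=1·2496+1381=3877
a_12=2:  p_12=2·84230+54227=222687,  q_12=2·3877+2496=10250
a_13=1:  p_13=1·222687+84230=306917,  q_13=1·10250+3877=14127
→ (306917, 14127).  Check: 306917²=94198044889, 472·14127²=94198044888, difference 1.

306917 14127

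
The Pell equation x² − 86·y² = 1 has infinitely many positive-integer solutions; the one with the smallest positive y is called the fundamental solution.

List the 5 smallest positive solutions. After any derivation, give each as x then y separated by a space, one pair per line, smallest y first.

10405 1122
216528049 23348820
4505948689285 485888943078
93768792007492801 10111348882104360
1951328557169976499525 210417169750702788522

√86 → a₀=9, period (3,1,1,1,8,1,1,1,3,18); ℓ=10 even so k=9
a_0=9:  p_0=9·1+0=9,  q_0=9·0+1=1
…
a_2=1:  p_2=1·28+9=37,  q_2=1·3+1=4
a_3=1:  p_3=1·37+28=65,  q_3=1·4+3=7
…
a_5=8:  p_5=8·102+65=881,  q_5=8·11+7=95
…
a_7=1:  p_7=1·983+881=1864,  q_7=1·106+95=201
a_8=1:  p_8=1·1864+983=2847,  q_8=1·201+106=307
a_9=3:  p_9=3·2847+1864=10405,  q_9=3·307+201=1122
(x₁, y₁) = (10405, 1122);  10405² − 86·1122² = 1 ✓
k=2:  x_2 = 10405·10405+86·1122·1122 = 216528049,  y_2 = 10405·1122+1122·10405 = 23348820
k=3:  x_3 = 10405·216528049+86·1122·23348820 = 4505948689285,  y_3 = 10405·23348820+1122·216528049 = 485888943078
k=4:  x_4 = 10405·4505948689285+86·1122·485888943078 = 93768792007492801,  y_4 = 10405·485888943078+1122·4505948689285 = 10111348882104360
k=5:  x_5 = 10405·93768792007492801+86·1122·10111348882104360 = 1951328557169976499525,  y_5 = 10405·10111348882104360+1122·93768792007492801 = 210417169750702788522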